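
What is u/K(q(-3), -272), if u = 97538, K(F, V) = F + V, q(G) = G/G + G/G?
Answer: -48769/135 ≈ -361.25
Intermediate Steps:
q(G) = 2 (q(G) = 1 + 1 = 2)
u/K(q(-3), -272) = 97538/(2 - 272) = 97538/(-270) = 97538*(-1/270) = -48769/135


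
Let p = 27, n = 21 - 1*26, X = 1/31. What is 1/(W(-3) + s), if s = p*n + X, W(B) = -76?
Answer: -31/6540 ≈ -0.0047401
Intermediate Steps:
X = 1/31 ≈ 0.032258
n = -5 (n = 21 - 26 = -5)
s = -4184/31 (s = 27*(-5) + 1/31 = -135 + 1/31 = -4184/31 ≈ -134.97)
1/(W(-3) + s) = 1/(-76 - 4184/31) = 1/(-6540/31) = -31/6540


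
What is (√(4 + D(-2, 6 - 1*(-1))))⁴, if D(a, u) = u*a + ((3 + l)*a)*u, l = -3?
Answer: 100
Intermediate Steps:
D(a, u) = a*u (D(a, u) = u*a + ((3 - 3)*a)*u = a*u + (0*a)*u = a*u + 0*u = a*u + 0 = a*u)
(√(4 + D(-2, 6 - 1*(-1))))⁴ = (√(4 - 2*(6 - 1*(-1))))⁴ = (√(4 - 2*(6 + 1)))⁴ = (√(4 - 2*7))⁴ = (√(4 - 14))⁴ = (√(-10))⁴ = (I*√10)⁴ = 100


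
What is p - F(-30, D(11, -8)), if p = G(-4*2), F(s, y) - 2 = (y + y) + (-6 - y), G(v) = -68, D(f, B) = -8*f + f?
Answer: 13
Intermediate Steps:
D(f, B) = -7*f
F(s, y) = -4 + y (F(s, y) = 2 + ((y + y) + (-6 - y)) = 2 + (2*y + (-6 - y)) = 2 + (-6 + y) = -4 + y)
p = -68
p - F(-30, D(11, -8)) = -68 - (-4 - 7*11) = -68 - (-4 - 77) = -68 - 1*(-81) = -68 + 81 = 13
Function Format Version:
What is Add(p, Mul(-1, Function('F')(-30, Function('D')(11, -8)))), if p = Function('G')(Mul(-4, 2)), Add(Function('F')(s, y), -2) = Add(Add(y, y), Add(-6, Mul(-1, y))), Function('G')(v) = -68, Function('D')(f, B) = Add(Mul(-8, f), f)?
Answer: 13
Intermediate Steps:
Function('D')(f, B) = Mul(-7, f)
Function('F')(s, y) = Add(-4, y) (Function('F')(s, y) = Add(2, Add(Add(y, y), Add(-6, Mul(-1, y)))) = Add(2, Add(Mul(2, y), Add(-6, Mul(-1, y)))) = Add(2, Add(-6, y)) = Add(-4, y))
p = -68
Add(p, Mul(-1, Function('F')(-30, Function('D')(11, -8)))) = Add(-68, Mul(-1, Add(-4, Mul(-7, 11)))) = Add(-68, Mul(-1, Add(-4, -77))) = Add(-68, Mul(-1, -81)) = Add(-68, 81) = 13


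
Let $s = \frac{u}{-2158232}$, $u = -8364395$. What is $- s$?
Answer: $- \frac{8364395}{2158232} \approx -3.8756$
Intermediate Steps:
$s = \frac{8364395}{2158232}$ ($s = - \frac{8364395}{-2158232} = \left(-8364395\right) \left(- \frac{1}{2158232}\right) = \frac{8364395}{2158232} \approx 3.8756$)
$- s = \left(-1\right) \frac{8364395}{2158232} = - \frac{8364395}{2158232}$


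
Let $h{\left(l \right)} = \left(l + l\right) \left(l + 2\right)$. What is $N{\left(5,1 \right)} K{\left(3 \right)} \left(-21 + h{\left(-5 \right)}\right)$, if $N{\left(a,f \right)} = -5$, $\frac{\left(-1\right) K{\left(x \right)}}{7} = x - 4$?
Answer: $-315$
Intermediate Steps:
$K{\left(x \right)} = 28 - 7 x$ ($K{\left(x \right)} = - 7 \left(x - 4\right) = - 7 \left(-4 + x\right) = 28 - 7 x$)
$h{\left(l \right)} = 2 l \left(2 + l\right)$
$N{\left(5,1 \right)} K{\left(3 \right)} \left(-21 + h{\left(-5 \right)}\right) = - 5 \left(28 - 21\right) \left(-21 + 2 \left(-5\right) \left(2 - 5\right)\right) = - 5 \left(28 - 21\right) \left(-21 + 2 \left(-5\right) \left(-3\right)\right) = - 5 \cdot 7 \left(-21 + 30\right) = - 5 \cdot 7 \cdot 9 = \left(-5\right) 63 = -315$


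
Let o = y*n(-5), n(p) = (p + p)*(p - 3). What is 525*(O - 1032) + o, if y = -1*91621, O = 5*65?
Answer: -7700855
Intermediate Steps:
O = 325
y = -91621
n(p) = 2*p*(-3 + p) (n(p) = (2*p)*(-3 + p) = 2*p*(-3 + p))
o = -7329680 (o = -183242*(-5)*(-3 - 5) = -183242*(-5)*(-8) = -91621*80 = -7329680)
525*(O - 1032) + o = 525*(325 - 1032) - 7329680 = 525*(-707) - 7329680 = -371175 - 7329680 = -7700855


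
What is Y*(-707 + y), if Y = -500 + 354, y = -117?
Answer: 120304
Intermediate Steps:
Y = -146
Y*(-707 + y) = -146*(-707 - 117) = -146*(-824) = 120304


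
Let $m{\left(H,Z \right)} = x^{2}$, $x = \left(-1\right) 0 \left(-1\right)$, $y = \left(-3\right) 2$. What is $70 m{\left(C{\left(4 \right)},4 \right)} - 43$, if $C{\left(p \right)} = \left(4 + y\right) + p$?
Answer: $-43$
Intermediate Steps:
$y = -6$
$x = 0$ ($x = 0 \left(-1\right) = 0$)
$C{\left(p \right)} = -2 + p$ ($C{\left(p \right)} = \left(4 - 6\right) + p = -2 + p$)
$m{\left(H,Z \right)} = 0$ ($m{\left(H,Z \right)} = 0^{2} = 0$)
$70 m{\left(C{\left(4 \right)},4 \right)} - 43 = 70 \cdot 0 - 43 = 0 - 43 = -43$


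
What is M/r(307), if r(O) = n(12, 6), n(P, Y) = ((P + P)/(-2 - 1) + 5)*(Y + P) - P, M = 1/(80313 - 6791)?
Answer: -1/4852452 ≈ -2.0608e-7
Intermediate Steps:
M = 1/73522 ≈ 1.3601e-5
n(P, Y) = -P + (5 - 2*P/3)*(P + Y) (n(P, Y) = ((2*P)/(-3) + 5)*(P + Y) - P = ((2*P)*(-1/3) + 5)*(P + Y) - P = (-2*P/3 + 5)*(P + Y) - P = (5 - 2*P/3)*(P + Y) - P = -P + (5 - 2*P/3)*(P + Y))
r(O) = -66 (r(O) = 4*12 + 5*6 - 2/3*12**2 - 2/3*12*6 = 48 + 30 - 2/3*144 - 48 = 48 + 30 - 96 - 48 = -66)
M/r(307) = (1/73522)/(-66) = (1/73522)*(-1/66) = -1/4852452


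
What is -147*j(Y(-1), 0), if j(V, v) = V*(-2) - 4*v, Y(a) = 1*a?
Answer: -294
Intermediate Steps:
Y(a) = a
j(V, v) = -4*v - 2*V (j(V, v) = -2*V - 4*v = -4*v - 2*V)
-147*j(Y(-1), 0) = -147*(-4*0 - 2*(-1)) = -147*(0 + 2) = -147*2 = -294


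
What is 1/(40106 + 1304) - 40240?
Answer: -1666338399/41410 ≈ -40240.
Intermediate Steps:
1/(40106 + 1304) - 40240 = 1/41410 - 40240 = -1666338399/41410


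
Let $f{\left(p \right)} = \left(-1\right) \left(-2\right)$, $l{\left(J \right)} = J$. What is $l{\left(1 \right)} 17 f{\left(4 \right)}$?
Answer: $34$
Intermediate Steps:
$f{\left(p \right)} = 2$
$l{\left(1 \right)} 17 f{\left(4 \right)} = 1 \cdot 17 \cdot 2 = 17 \cdot 2 = 34$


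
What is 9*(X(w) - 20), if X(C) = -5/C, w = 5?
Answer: -189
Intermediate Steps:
9*(X(w) - 20) = 9*(-5/5 - 20) = 9*(-5*1/5 - 20) = 9*(-1 - 20) = 9*(-21) = -189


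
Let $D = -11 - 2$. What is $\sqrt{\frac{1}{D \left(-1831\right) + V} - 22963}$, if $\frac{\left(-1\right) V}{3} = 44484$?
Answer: $\frac{6 i \sqrt{7668942397617}}{109649} \approx 151.54 i$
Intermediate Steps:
$V = -133452$ ($V = \left(-3\right) 44484 = -133452$)
$D = -13$ ($D = -11 - 2 = -13$)
$\sqrt{\frac{1}{D \left(-1831\right) + V} - 22963} = \sqrt{\frac{1}{\left(-13\right) \left(-1831\right) - 133452} - 22963} = \sqrt{\frac{1}{23803 - 133452} - 22963} = \sqrt{\frac{1}{-109649} - 22963} = \sqrt{- \frac{1}{109649} - 22963} = \sqrt{- \frac{2517869988}{109649}} = \frac{6 i \sqrt{7668942397617}}{109649}$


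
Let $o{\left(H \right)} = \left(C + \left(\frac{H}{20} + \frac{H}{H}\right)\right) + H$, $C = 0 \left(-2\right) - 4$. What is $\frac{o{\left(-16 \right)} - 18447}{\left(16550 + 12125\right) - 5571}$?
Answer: $- \frac{46167}{57760} \approx -0.79929$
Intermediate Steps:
$C = -4$ ($C = 0 - 4 = -4$)
$o{\left(H \right)} = -3 + \frac{21 H}{20}$ ($o{\left(H \right)} = \left(-4 + \left(\frac{H}{20} + \frac{H}{H}\right)\right) + H = \left(-4 + \left(H \frac{1}{20} + 1\right)\right) + H = \left(-4 + \left(\frac{H}{20} + 1\right)\right) + H = \left(-4 + \left(1 + \frac{H}{20}\right)\right) + H = \left(-3 + \frac{H}{20}\right) + H = -3 + \frac{21 H}{20}$)
$\frac{o{\left(-16 \right)} - 18447}{\left(16550 + 12125\right) - 5571} = \frac{\left(-3 + \frac{21}{20} \left(-16\right)\right) - 18447}{\left(16550 + 12125\right) - 5571} = \frac{\left(-3 - \frac{84}{5}\right) - 18447}{28675 - 5571} = \frac{- \frac{99}{5} - 18447}{23104} = \left(- \frac{92334}{5}\right) \frac{1}{23104} = - \frac{46167}{57760}$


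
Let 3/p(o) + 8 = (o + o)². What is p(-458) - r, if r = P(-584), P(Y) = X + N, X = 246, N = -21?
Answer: -188785797/839048 ≈ -225.00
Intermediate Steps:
p(o) = 3/(-8 + 4*o²) (p(o) = 3/(-8 + (o + o)²) = 3/(-8 + (2*o)²) = 3/(-8 + 4*o²))
P(Y) = 225 (P(Y) = 246 - 21 = 225)
r = 225
p(-458) - r = 3/(4*(-2 + (-458)²)) - 1*225 = 3/(4*(-2 + 209764)) - 225 = (¾)/209762 - 225 = (¾)*(1/209762) - 225 = 3/839048 - 225 = -188785797/839048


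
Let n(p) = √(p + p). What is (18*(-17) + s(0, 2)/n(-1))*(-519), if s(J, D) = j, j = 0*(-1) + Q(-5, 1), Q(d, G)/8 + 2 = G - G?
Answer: 158814 - 4152*I*√2 ≈ 1.5881e+5 - 5871.8*I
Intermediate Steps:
Q(d, G) = -16 (Q(d, G) = -16 + 8*(G - G) = -16 + 8*0 = -16 + 0 = -16)
n(p) = √2*√p (n(p) = √(2*p) = √2*√p)
j = -16 (j = 0*(-1) - 16 = 0 - 16 = -16)
s(J, D) = -16
(18*(-17) + s(0, 2)/n(-1))*(-519) = (18*(-17) - 16*(-I*√2/2))*(-519) = (-306 - 16*(-I*√2/2))*(-519) = (-306 - (-8)*I*√2)*(-519) = (-306 + 8*I*√2)*(-519) = 158814 - 4152*I*√2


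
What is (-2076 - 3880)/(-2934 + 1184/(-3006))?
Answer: 4475934/2205197 ≈ 2.0297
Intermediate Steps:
(-2076 - 3880)/(-2934 + 1184/(-3006)) = -5956/(-2934 + 1184*(-1/3006)) = -5956/(-2934 - 592/1503) = -5956/(-4410394/1503) = -5956*(-1503/4410394) = 4475934/2205197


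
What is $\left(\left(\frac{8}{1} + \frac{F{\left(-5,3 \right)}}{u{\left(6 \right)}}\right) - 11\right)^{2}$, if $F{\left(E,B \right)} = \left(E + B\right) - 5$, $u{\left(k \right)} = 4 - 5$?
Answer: $16$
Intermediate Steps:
$u{\left(k \right)} = -1$
$F{\left(E,B \right)} = -5 + B + E$ ($F{\left(E,B \right)} = \left(B + E\right) - 5 = -5 + B + E$)
$\left(\left(\frac{8}{1} + \frac{F{\left(-5,3 \right)}}{u{\left(6 \right)}}\right) - 11\right)^{2} = \left(\left(\frac{8}{1} + \frac{-5 + 3 - 5}{-1}\right) - 11\right)^{2} = \left(\left(8 \cdot 1 - -7\right) - 11\right)^{2} = \left(\left(8 + 7\right) - 11\right)^{2} = \left(15 - 11\right)^{2} = 4^{2} = 16$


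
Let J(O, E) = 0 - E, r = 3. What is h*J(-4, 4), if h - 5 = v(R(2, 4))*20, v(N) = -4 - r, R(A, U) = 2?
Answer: 540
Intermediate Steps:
J(O, E) = -E
v(N) = -7 (v(N) = -4 - 1*3 = -4 - 3 = -7)
h = -135 (h = 5 - 7*20 = 5 - 140 = -135)
h*J(-4, 4) = -(-135)*4 = -135*(-4) = 540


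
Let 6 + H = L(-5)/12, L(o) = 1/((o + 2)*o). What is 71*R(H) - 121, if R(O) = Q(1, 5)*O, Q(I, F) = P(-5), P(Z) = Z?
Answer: 72253/36 ≈ 2007.0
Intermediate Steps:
Q(I, F) = -5
L(o) = 1/(o*(2 + o)) (L(o) = 1/((2 + o)*o) = 1/(o*(2 + o)))
H = -1079/180 (H = -6 + (1/((-5)*(2 - 5)))/12 = -6 - ⅕/(-3)*(1/12) = -6 - ⅕*(-⅓)*(1/12) = -6 + (1/15)*(1/12) = -6 + 1/180 = -1079/180 ≈ -5.9944)
R(O) = -5*O
71*R(H) - 121 = 71*(-5*(-1079/180)) - 121 = 71*(1079/36) - 121 = 76609/36 - 121 = 72253/36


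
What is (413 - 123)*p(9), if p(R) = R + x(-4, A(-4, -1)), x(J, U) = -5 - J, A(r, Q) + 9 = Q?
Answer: 2320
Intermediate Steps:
A(r, Q) = -9 + Q
p(R) = -1 + R (p(R) = R + (-5 - 1*(-4)) = R + (-5 + 4) = R - 1 = -1 + R)
(413 - 123)*p(9) = (413 - 123)*(-1 + 9) = 290*8 = 2320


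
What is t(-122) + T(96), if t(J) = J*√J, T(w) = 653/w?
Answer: 653/96 - 122*I*√122 ≈ 6.8021 - 1347.5*I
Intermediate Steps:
t(J) = J^(3/2)
t(-122) + T(96) = (-122)^(3/2) + 653/96 = -122*I*√122 + 653*(1/96) = -122*I*√122 + 653/96 = 653/96 - 122*I*√122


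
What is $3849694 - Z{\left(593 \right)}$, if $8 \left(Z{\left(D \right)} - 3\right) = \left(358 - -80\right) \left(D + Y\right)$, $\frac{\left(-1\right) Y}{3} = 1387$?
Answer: $4045039$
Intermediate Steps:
$Y = -4161$ ($Y = \left(-3\right) 1387 = -4161$)
$Z{\left(D \right)} = - \frac{911247}{4} + \frac{219 D}{4}$ ($Z{\left(D \right)} = 3 + \frac{\left(358 - -80\right) \left(D - 4161\right)}{8} = 3 + \frac{\left(358 + 80\right) \left(-4161 + D\right)}{8} = 3 + \frac{438 \left(-4161 + D\right)}{8} = 3 + \frac{-1822518 + 438 D}{8} = 3 + \left(- \frac{911259}{4} + \frac{219 D}{4}\right) = - \frac{911247}{4} + \frac{219 D}{4}$)
$3849694 - Z{\left(593 \right)} = 3849694 - \left(- \frac{911247}{4} + \frac{219}{4} \cdot 593\right) = 3849694 - \left(- \frac{911247}{4} + \frac{129867}{4}\right) = 3849694 - -195345 = 3849694 + 195345 = 4045039$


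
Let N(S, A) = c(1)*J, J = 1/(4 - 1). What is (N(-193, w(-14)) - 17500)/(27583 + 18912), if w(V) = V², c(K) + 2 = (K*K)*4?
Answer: -52498/139485 ≈ -0.37637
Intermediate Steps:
c(K) = -2 + 4*K² (c(K) = -2 + (K*K)*4 = -2 + K²*4 = -2 + 4*K²)
J = ⅓ (J = 1/3 = ⅓ ≈ 0.33333)
N(S, A) = ⅔ (N(S, A) = (-2 + 4*1²)*(⅓) = (-2 + 4*1)*(⅓) = (-2 + 4)*(⅓) = 2*(⅓) = ⅔)
(N(-193, w(-14)) - 17500)/(27583 + 18912) = (⅔ - 17500)/(27583 + 18912) = -52498/3/46495 = -52498/3*1/46495 = -52498/139485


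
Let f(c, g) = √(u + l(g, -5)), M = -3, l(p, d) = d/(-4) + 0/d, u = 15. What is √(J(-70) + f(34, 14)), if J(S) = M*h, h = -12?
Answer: √(144 + 2*√65)/2 ≈ 6.3270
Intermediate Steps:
l(p, d) = -d/4 (l(p, d) = d*(-¼) + 0 = -d/4 + 0 = -d/4)
f(c, g) = √65/2 (f(c, g) = √(15 - ¼*(-5)) = √(15 + 5/4) = √(65/4) = √65/2)
J(S) = 36 (J(S) = -3*(-12) = 36)
√(J(-70) + f(34, 14)) = √(36 + √65/2)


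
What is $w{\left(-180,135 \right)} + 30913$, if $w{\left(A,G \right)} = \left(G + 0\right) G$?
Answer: $49138$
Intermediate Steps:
$w{\left(A,G \right)} = G^{2}$ ($w{\left(A,G \right)} = G G = G^{2}$)
$w{\left(-180,135 \right)} + 30913 = 135^{2} + 30913 = 18225 + 30913 = 49138$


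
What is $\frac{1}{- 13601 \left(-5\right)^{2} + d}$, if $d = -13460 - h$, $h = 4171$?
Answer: $- \frac{1}{357656} \approx -2.796 \cdot 10^{-6}$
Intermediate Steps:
$d = -17631$ ($d = -13460 - 4171 = -17631$)
$\frac{1}{- 13601 \left(-5\right)^{2} + d} = \frac{1}{- 13601 \left(-5\right)^{2} - 17631} = \frac{1}{\left(-13601\right) 25 - 17631} = \frac{1}{-340025 - 17631} = \frac{1}{-357656} = - \frac{1}{357656}$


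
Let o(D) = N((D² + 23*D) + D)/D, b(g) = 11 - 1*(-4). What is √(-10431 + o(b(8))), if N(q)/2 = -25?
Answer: I*√93909/3 ≈ 102.15*I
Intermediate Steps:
N(q) = -50 (N(q) = 2*(-25) = -50)
b(g) = 15 (b(g) = 11 + 4 = 15)
o(D) = -50/D
√(-10431 + o(b(8))) = √(-10431 - 50/15) = √(-10431 - 50*1/15) = √(-10431 - 10/3) = √(-31303/3) = I*√93909/3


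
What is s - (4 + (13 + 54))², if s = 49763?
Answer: 44722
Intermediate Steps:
s - (4 + (13 + 54))² = 49763 - (4 + (13 + 54))² = 49763 - (4 + 67)² = 49763 - 1*71² = 49763 - 1*5041 = 49763 - 5041 = 44722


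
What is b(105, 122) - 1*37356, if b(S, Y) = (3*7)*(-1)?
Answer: -37377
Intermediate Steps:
b(S, Y) = -21 (b(S, Y) = 21*(-1) = -21)
b(105, 122) - 1*37356 = -21 - 1*37356 = -21 - 37356 = -37377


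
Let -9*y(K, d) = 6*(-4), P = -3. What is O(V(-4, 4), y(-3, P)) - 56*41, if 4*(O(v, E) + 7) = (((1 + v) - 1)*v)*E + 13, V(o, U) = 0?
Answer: -9199/4 ≈ -2299.8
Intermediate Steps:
y(K, d) = 8/3 (y(K, d) = -2*(-4)/3 = -⅑*(-24) = 8/3)
O(v, E) = -15/4 + E*v²/4 (O(v, E) = -7 + ((((1 + v) - 1)*v)*E + 13)/4 = -7 + ((v*v)*E + 13)/4 = -7 + (v²*E + 13)/4 = -7 + (E*v² + 13)/4 = -7 + (13 + E*v²)/4 = -7 + (13/4 + E*v²/4) = -15/4 + E*v²/4)
O(V(-4, 4), y(-3, P)) - 56*41 = (-15/4 + (¼)*(8/3)*0²) - 56*41 = (-15/4 + (¼)*(8/3)*0) - 2296 = (-15/4 + 0) - 2296 = -15/4 - 2296 = -9199/4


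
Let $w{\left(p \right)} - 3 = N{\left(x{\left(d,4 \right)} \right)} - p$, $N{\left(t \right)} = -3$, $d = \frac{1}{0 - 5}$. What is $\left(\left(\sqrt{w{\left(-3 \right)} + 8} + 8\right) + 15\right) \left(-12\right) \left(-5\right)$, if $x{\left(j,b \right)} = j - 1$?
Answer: $1380 + 60 \sqrt{11} \approx 1579.0$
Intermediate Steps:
$d = - \frac{1}{5}$ ($d = \frac{1}{-5} = - \frac{1}{5} \approx -0.2$)
$x{\left(j,b \right)} = -1 + j$ ($x{\left(j,b \right)} = j - 1 = -1 + j$)
$w{\left(p \right)} = - p$ ($w{\left(p \right)} = 3 - \left(3 + p\right) = - p$)
$\left(\left(\sqrt{w{\left(-3 \right)} + 8} + 8\right) + 15\right) \left(-12\right) \left(-5\right) = \left(\left(\sqrt{\left(-1\right) \left(-3\right) + 8} + 8\right) + 15\right) \left(-12\right) \left(-5\right) = \left(\left(\sqrt{3 + 8} + 8\right) + 15\right) \left(-12\right) \left(-5\right) = \left(\left(\sqrt{11} + 8\right) + 15\right) \left(-12\right) \left(-5\right) = \left(\left(8 + \sqrt{11}\right) + 15\right) \left(-12\right) \left(-5\right) = \left(23 + \sqrt{11}\right) \left(-12\right) \left(-5\right) = \left(-276 - 12 \sqrt{11}\right) \left(-5\right) = 1380 + 60 \sqrt{11}$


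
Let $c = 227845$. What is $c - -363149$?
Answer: $590994$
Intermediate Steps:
$c - -363149 = 227845 - -363149 = 227845 + 363149 = 590994$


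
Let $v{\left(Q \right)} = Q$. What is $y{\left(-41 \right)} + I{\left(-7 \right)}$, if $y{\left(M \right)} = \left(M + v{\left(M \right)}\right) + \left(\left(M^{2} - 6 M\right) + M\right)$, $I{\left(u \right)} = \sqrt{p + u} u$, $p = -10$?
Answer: $1804 - 7 i \sqrt{17} \approx 1804.0 - 28.862 i$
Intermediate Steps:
$I{\left(u \right)} = u \sqrt{-10 + u}$ ($I{\left(u \right)} = \sqrt{-10 + u} u = u \sqrt{-10 + u}$)
$y{\left(M \right)} = M^{2} - 3 M$ ($y{\left(M \right)} = \left(M + M\right) + \left(\left(M^{2} - 6 M\right) + M\right) = 2 M + \left(M^{2} - 5 M\right) = M^{2} - 3 M$)
$y{\left(-41 \right)} + I{\left(-7 \right)} = - 41 \left(-3 - 41\right) - 7 \sqrt{-10 - 7} = \left(-41\right) \left(-44\right) - 7 \sqrt{-17} = 1804 - 7 i \sqrt{17}$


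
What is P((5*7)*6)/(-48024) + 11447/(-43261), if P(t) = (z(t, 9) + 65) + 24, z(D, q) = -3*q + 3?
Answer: -552542693/2077566264 ≈ -0.26596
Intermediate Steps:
z(D, q) = 3 - 3*q
P(t) = 65 (P(t) = ((3 - 3*9) + 65) + 24 = ((3 - 27) + 65) + 24 = (-24 + 65) + 24 = 41 + 24 = 65)
P((5*7)*6)/(-48024) + 11447/(-43261) = 65/(-48024) + 11447/(-43261) = 65*(-1/48024) + 11447*(-1/43261) = -65/48024 - 11447/43261 = -552542693/2077566264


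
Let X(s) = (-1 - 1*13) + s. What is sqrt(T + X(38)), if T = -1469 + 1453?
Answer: 2*sqrt(2) ≈ 2.8284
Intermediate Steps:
X(s) = -14 + s (X(s) = (-1 - 13) + s = -14 + s)
T = -16
sqrt(T + X(38)) = sqrt(-16 + (-14 + 38)) = sqrt(-16 + 24) = sqrt(8) = 2*sqrt(2)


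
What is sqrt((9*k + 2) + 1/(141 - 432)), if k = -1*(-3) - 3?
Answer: sqrt(169071)/291 ≈ 1.4130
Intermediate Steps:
k = 0 (k = 3 - 3 = 0)
sqrt((9*k + 2) + 1/(141 - 432)) = sqrt((9*0 + 2) + 1/(141 - 432)) = sqrt((0 + 2) + 1/(-291)) = sqrt(2 - 1/291) = sqrt(581/291) = sqrt(169071)/291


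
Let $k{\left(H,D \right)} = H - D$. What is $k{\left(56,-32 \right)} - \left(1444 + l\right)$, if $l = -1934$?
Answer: $578$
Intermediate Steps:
$k{\left(56,-32 \right)} - \left(1444 + l\right) = \left(56 - -32\right) - -490 = \left(56 + 32\right) + \left(-1444 + 1934\right) = 88 + 490 = 578$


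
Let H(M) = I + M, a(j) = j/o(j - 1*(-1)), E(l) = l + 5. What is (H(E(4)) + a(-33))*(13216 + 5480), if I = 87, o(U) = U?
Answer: 7256385/4 ≈ 1.8141e+6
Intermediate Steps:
E(l) = 5 + l
a(j) = j/(1 + j) (a(j) = j/(j - 1*(-1)) = j/(j + 1) = j/(1 + j))
H(M) = 87 + M
(H(E(4)) + a(-33))*(13216 + 5480) = ((87 + (5 + 4)) - 33/(1 - 33))*(13216 + 5480) = ((87 + 9) - 33/(-32))*18696 = (96 - 33*(-1/32))*18696 = (96 + 33/32)*18696 = (3105/32)*18696 = 7256385/4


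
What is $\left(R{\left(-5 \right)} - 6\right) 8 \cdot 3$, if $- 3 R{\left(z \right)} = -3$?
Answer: $-120$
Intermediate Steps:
$R{\left(z \right)} = 1$ ($R{\left(z \right)} = \left(- \frac{1}{3}\right) \left(-3\right) = 1$)
$\left(R{\left(-5 \right)} - 6\right) 8 \cdot 3 = \left(1 - 6\right) 8 \cdot 3 = \left(-5\right) 24 = -120$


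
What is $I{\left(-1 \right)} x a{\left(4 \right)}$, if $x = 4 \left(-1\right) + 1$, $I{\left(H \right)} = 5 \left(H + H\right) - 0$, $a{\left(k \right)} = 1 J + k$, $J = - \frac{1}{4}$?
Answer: $\frac{225}{2} \approx 112.5$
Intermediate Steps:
$J = - \frac{1}{4}$ ($J = \left(-1\right) \frac{1}{4} = - \frac{1}{4} \approx -0.25$)
$a{\left(k \right)} = - \frac{1}{4} + k$ ($a{\left(k \right)} = 1 \left(- \frac{1}{4}\right) + k = - \frac{1}{4} + k$)
$I{\left(H \right)} = 10 H$ ($I{\left(H \right)} = 5 \cdot 2 H + 0 = 10 H + 0 = 10 H$)
$x = -3$ ($x = -4 + 1 = -3$)
$I{\left(-1 \right)} x a{\left(4 \right)} = 10 \left(-1\right) \left(-3\right) \left(- \frac{1}{4} + 4\right) = \left(-10\right) \left(-3\right) \frac{15}{4} = 30 \cdot \frac{15}{4} = \frac{225}{2}$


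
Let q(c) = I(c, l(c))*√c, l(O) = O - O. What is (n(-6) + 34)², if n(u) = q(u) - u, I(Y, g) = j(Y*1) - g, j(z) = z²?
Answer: -6176 + 2880*I*√6 ≈ -6176.0 + 7054.5*I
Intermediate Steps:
l(O) = 0
I(Y, g) = Y² - g (I(Y, g) = (Y*1)² - g = Y² - g)
q(c) = c^(5/2) (q(c) = (c² - 1*0)*√c = (c² + 0)*√c = c²*√c = c^(5/2))
n(u) = u^(5/2) - u
(n(-6) + 34)² = (((-6)^(5/2) - 1*(-6)) + 34)² = ((36*I*√6 + 6) + 34)² = ((6 + 36*I*√6) + 34)² = (40 + 36*I*√6)²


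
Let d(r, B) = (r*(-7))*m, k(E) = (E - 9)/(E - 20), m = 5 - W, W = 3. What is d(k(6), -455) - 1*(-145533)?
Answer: 145530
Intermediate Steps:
m = 2 (m = 5 - 1*3 = 5 - 3 = 2)
k(E) = (-9 + E)/(-20 + E)
d(r, B) = -14*r (d(r, B) = (r*(-7))*2 = -7*r*2 = -14*r)
d(k(6), -455) - 1*(-145533) = -14*(-9 + 6)/(-20 + 6) - 1*(-145533) = -14*(-3)/(-14) + 145533 = -(-1)*(-3) + 145533 = -14*3/14 + 145533 = -3 + 145533 = 145530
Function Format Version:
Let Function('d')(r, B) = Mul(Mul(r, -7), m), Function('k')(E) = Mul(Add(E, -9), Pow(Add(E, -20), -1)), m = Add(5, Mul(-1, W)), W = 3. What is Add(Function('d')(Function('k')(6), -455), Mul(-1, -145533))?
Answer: 145530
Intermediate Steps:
m = 2 (m = Add(5, Mul(-1, 3)) = Add(5, -3) = 2)
Function('k')(E) = Mul(Pow(Add(-20, E), -1), Add(-9, E)) (Function('k')(E) = Mul(Add(-9, E), Pow(Add(-20, E), -1)) = Mul(Pow(Add(-20, E), -1), Add(-9, E)))
Function('d')(r, B) = Mul(-14, r) (Function('d')(r, B) = Mul(Mul(r, -7), 2) = Mul(Mul(-7, r), 2) = Mul(-14, r))
Add(Function('d')(Function('k')(6), -455), Mul(-1, -145533)) = Add(Mul(-14, Mul(Pow(Add(-20, 6), -1), Add(-9, 6))), Mul(-1, -145533)) = Add(Mul(-14, Mul(Pow(-14, -1), -3)), 145533) = Add(Mul(-14, Mul(Rational(-1, 14), -3)), 145533) = Add(Mul(-14, Rational(3, 14)), 145533) = Add(-3, 145533) = 145530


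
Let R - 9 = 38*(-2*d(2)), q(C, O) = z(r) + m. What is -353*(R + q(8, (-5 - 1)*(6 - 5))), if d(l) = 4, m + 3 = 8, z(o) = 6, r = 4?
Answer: 100252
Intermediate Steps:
m = 5 (m = -3 + 8 = 5)
q(C, O) = 11 (q(C, O) = 6 + 5 = 11)
R = -295 (R = 9 + 38*(-2*4) = 9 + 38*(-8) = 9 - 304 = -295)
-353*(R + q(8, (-5 - 1)*(6 - 5))) = -353*(-295 + 11) = -353*(-284) = 100252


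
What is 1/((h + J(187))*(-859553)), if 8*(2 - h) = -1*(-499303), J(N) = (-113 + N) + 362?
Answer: 8/426165517847 ≈ 1.8772e-11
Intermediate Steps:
J(N) = 249 + N
h = -499287/8 (h = 2 - (-1)*(-499303)/8 = 2 - ⅛*499303 = 2 - 499303/8 = -499287/8 ≈ -62411.)
1/((h + J(187))*(-859553)) = 1/((-499287/8 + (249 + 187))*(-859553)) = -1/859553/(-499287/8 + 436) = -1/859553/(-495799/8) = -8/495799*(-1/859553) = 8/426165517847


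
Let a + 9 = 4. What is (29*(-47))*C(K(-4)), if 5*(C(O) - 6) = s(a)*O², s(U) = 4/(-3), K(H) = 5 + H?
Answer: -117218/15 ≈ -7814.5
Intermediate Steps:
a = -5 (a = -9 + 4 = -5)
s(U) = -4/3 (s(U) = 4*(-⅓) = -4/3)
C(O) = 6 - 4*O²/15 (C(O) = 6 + (-4*O²/3)/5 = 6 - 4*O²/15)
(29*(-47))*C(K(-4)) = (29*(-47))*(6 - 4*(5 - 4)²/15) = -1363*(6 - 4/15*1²) = -1363*(6 - 4/15*1) = -1363*(6 - 4/15) = -1363*86/15 = -117218/15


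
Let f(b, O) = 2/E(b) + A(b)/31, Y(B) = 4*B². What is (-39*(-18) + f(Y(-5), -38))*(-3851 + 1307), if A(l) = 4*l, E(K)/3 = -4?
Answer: -56366984/31 ≈ -1.8183e+6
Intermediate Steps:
E(K) = -12 (E(K) = 3*(-4) = -12)
f(b, O) = -⅙ + 4*b/31 (f(b, O) = 2/(-12) + (4*b)/31 = 2*(-1/12) + (4*b)*(1/31) = -⅙ + 4*b/31)
(-39*(-18) + f(Y(-5), -38))*(-3851 + 1307) = (-39*(-18) + (-⅙ + 4*(4*(-5)²)/31))*(-3851 + 1307) = (702 + (-⅙ + 4*(4*25)/31))*(-2544) = (702 + (-⅙ + (4/31)*100))*(-2544) = (702 + (-⅙ + 400/31))*(-2544) = (702 + 2369/186)*(-2544) = (132941/186)*(-2544) = -56366984/31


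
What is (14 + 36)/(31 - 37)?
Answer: -25/3 ≈ -8.3333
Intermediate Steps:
(14 + 36)/(31 - 37) = 50/(-6) = 50*(-⅙) = -25/3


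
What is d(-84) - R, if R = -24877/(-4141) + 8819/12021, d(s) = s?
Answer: -4516998620/49778961 ≈ -90.741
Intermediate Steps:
R = 335565896/49778961 (R = -24877*(-1/4141) + 8819*(1/12021) = 24877/4141 + 8819/12021 = 335565896/49778961 ≈ 6.7411)
d(-84) - R = -84 - 1*335565896/49778961 = -84 - 335565896/49778961 = -4516998620/49778961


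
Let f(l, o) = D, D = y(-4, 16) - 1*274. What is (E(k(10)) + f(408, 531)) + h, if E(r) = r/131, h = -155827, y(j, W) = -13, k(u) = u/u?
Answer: -20450933/131 ≈ -1.5611e+5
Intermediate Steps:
k(u) = 1
E(r) = r/131 (E(r) = r*(1/131) = r/131)
D = -287 (D = -13 - 1*274 = -13 - 274 = -287)
f(l, o) = -287
(E(k(10)) + f(408, 531)) + h = ((1/131)*1 - 287) - 155827 = (1/131 - 287) - 155827 = -37596/131 - 155827 = -20450933/131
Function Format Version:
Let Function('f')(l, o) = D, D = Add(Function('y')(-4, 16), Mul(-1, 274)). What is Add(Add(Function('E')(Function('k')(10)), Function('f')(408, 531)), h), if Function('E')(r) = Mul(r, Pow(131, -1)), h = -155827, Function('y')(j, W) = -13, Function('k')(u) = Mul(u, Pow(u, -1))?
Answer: Rational(-20450933, 131) ≈ -1.5611e+5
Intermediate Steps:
Function('k')(u) = 1
Function('E')(r) = Mul(Rational(1, 131), r) (Function('E')(r) = Mul(r, Rational(1, 131)) = Mul(Rational(1, 131), r))
D = -287 (D = Add(-13, Mul(-1, 274)) = Add(-13, -274) = -287)
Function('f')(l, o) = -287
Add(Add(Function('E')(Function('k')(10)), Function('f')(408, 531)), h) = Add(Add(Mul(Rational(1, 131), 1), -287), -155827) = Add(Add(Rational(1, 131), -287), -155827) = Add(Rational(-37596, 131), -155827) = Rational(-20450933, 131)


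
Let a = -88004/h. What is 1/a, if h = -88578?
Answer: 6327/6286 ≈ 1.0065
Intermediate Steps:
a = 6286/6327 (a = -88004/(-88578) = -88004*(-1/88578) = 6286/6327 ≈ 0.99352)
1/a = 1/(6286/6327) = 6327/6286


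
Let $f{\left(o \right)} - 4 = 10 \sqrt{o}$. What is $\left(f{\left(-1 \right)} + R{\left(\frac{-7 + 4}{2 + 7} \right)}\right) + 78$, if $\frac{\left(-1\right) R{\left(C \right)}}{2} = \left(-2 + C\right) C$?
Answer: $\frac{724}{9} + 10 i \approx 80.444 + 10.0 i$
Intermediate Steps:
$f{\left(o \right)} = 4 + 10 \sqrt{o}$
$R{\left(C \right)} = - 2 C \left(-2 + C\right)$ ($R{\left(C \right)} = - 2 \left(-2 + C\right) C = - 2 C \left(-2 + C\right)$)
$\left(f{\left(-1 \right)} + R{\left(\frac{-7 + 4}{2 + 7} \right)}\right) + 78 = \left(\left(4 + 10 \sqrt{-1}\right) + 2 \frac{-7 + 4}{2 + 7} \left(2 - \frac{-7 + 4}{2 + 7}\right)\right) + 78 = \left(\left(4 + 10 i\right) + 2 \left(- \frac{3}{9}\right) \left(2 - - \frac{3}{9}\right)\right) + 78 = \left(\left(4 + 10 i\right) + 2 \left(\left(-3\right) \frac{1}{9}\right) \left(2 - \left(-3\right) \frac{1}{9}\right)\right) + 78 = \left(\left(4 + 10 i\right) + 2 \left(- \frac{1}{3}\right) \left(2 - - \frac{1}{3}\right)\right) + 78 = \left(\left(4 + 10 i\right) + 2 \left(- \frac{1}{3}\right) \left(2 + \frac{1}{3}\right)\right) + 78 = \left(\left(4 + 10 i\right) + 2 \left(- \frac{1}{3}\right) \frac{7}{3}\right) + 78 = \left(\left(4 + 10 i\right) - \frac{14}{9}\right) + 78 = \left(\frac{22}{9} + 10 i\right) + 78 = \frac{724}{9} + 10 i$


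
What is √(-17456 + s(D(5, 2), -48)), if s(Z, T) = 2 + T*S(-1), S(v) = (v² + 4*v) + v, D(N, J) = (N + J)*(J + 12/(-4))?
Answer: 3*I*√1918 ≈ 131.39*I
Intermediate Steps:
D(N, J) = (-3 + J)*(J + N) (D(N, J) = (J + N)*(J + 12*(-¼)) = (J + N)*(J - 3) = (J + N)*(-3 + J) = (-3 + J)*(J + N))
S(v) = v² + 5*v
s(Z, T) = 2 - 4*T (s(Z, T) = 2 + T*(-(5 - 1)) = 2 + T*(-1*4) = 2 + T*(-4) = 2 - 4*T)
√(-17456 + s(D(5, 2), -48)) = √(-17456 + (2 - 4*(-48))) = √(-17456 + (2 + 192)) = √(-17456 + 194) = √(-17262) = 3*I*√1918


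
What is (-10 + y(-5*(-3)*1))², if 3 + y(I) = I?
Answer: 4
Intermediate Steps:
y(I) = -3 + I
(-10 + y(-5*(-3)*1))² = (-10 + (-3 - 5*(-3)*1))² = (-10 + (-3 + 15*1))² = (-10 + (-3 + 15))² = (-10 + 12)² = 2² = 4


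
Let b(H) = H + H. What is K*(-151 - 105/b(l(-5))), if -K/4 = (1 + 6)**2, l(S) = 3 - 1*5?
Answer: 24451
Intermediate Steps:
l(S) = -2 (l(S) = 3 - 5 = -2)
b(H) = 2*H
K = -196 (K = -4*(1 + 6)**2 = -4*7**2 = -4*49 = -196)
K*(-151 - 105/b(l(-5))) = -196*(-151 - 105/(2*(-2))) = -196*(-151 - 105/(-4)) = -196*(-151 - 105*(-1/4)) = -196*(-151 + 105/4) = -196*(-499/4) = 24451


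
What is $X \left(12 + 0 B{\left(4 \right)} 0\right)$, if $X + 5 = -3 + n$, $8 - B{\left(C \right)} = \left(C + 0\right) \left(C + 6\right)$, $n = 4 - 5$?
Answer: $-108$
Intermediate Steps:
$n = -1$ ($n = 4 - 5 = -1$)
$B{\left(C \right)} = 8 - C \left(6 + C\right)$ ($B{\left(C \right)} = 8 - \left(C + 0\right) \left(C + 6\right) = 8 - C \left(6 + C\right)$)
$X = -9$ ($X = -5 - 4 = -9$)
$X \left(12 + 0 B{\left(4 \right)} 0\right) = - 9 \left(12 + 0 \left(8 - 4^{2} - 24\right) 0\right) = - 9 \left(12 + 0 \left(8 - 16 - 24\right) 0\right) = - 9 \left(12 + 0 \left(-32\right) 0\right) = - 9 \left(12 + 0 \cdot 0\right) = - 9 \left(12 + 0\right) = \left(-9\right) 12 = -108$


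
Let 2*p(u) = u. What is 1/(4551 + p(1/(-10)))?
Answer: 20/91019 ≈ 0.00021973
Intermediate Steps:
p(u) = u/2
1/(4551 + p(1/(-10))) = 1/(4551 + (½)/(-10)) = 1/(4551 + (½)*(-⅒)) = 1/(4551 - 1/20) = 1/(91019/20) = 20/91019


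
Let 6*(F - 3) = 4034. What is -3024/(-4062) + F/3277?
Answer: 6326426/6655587 ≈ 0.95054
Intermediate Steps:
F = 2026/3 (F = 3 + (1/6)*4034 = 3 + 2017/3 = 2026/3 ≈ 675.33)
-3024/(-4062) + F/3277 = -3024/(-4062) + (2026/3)/3277 = -3024*(-1/4062) + (2026/3)*(1/3277) = 504/677 + 2026/9831 = 6326426/6655587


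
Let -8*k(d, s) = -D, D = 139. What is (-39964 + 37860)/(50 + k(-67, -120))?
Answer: -16832/539 ≈ -31.228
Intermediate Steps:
k(d, s) = 139/8 (k(d, s) = -(-1)*139/8 = -⅛*(-139) = 139/8)
(-39964 + 37860)/(50 + k(-67, -120)) = (-39964 + 37860)/(50 + 139/8) = -2104/539/8 = -2104*8/539 = -16832/539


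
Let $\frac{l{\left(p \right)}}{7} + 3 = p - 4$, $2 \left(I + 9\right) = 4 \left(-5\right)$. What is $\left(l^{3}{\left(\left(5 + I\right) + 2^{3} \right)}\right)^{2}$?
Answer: $567869252041$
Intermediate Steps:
$I = -19$ ($I = -9 + \frac{4 \left(-5\right)}{2} = -9 + \frac{1}{2} \left(-20\right) = -9 - 10 = -19$)
$l{\left(p \right)} = -49 + 7 p$ ($l{\left(p \right)} = -21 + 7 \left(p - 4\right) = -21 + 7 \left(-4 + p\right) = -21 + \left(-28 + 7 p\right) = -49 + 7 p$)
$\left(l^{3}{\left(\left(5 + I\right) + 2^{3} \right)}\right)^{2} = \left(\left(-49 + 7 \left(\left(5 - 19\right) + 2^{3}\right)\right)^{3}\right)^{2} = \left(\left(-49 + 7 \left(-14 + 8\right)\right)^{3}\right)^{2} = \left(\left(-49 + 7 \left(-6\right)\right)^{3}\right)^{2} = \left(\left(-49 - 42\right)^{3}\right)^{2} = \left(\left(-91\right)^{3}\right)^{2} = \left(-753571\right)^{2} = 567869252041$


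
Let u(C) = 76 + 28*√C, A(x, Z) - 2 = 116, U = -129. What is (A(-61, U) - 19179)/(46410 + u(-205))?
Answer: -443034823/1080554458 + 133427*I*√205/540277229 ≈ -0.41001 + 0.0035359*I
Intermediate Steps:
A(x, Z) = 118 (A(x, Z) = 2 + 116 = 118)
(A(-61, U) - 19179)/(46410 + u(-205)) = (118 - 19179)/(46410 + (76 + 28*√(-205))) = -19061/(46410 + (76 + 28*(I*√205))) = -19061/(46410 + (76 + 28*I*√205)) = -19061/(46486 + 28*I*√205)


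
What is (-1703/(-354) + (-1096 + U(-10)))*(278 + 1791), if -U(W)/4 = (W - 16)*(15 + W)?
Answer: -418353869/354 ≈ -1.1818e+6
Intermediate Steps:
U(W) = -4*(-16 + W)*(15 + W) (U(W) = -4*(W - 16)*(15 + W) = -4*(-16 + W)*(15 + W))
(-1703/(-354) + (-1096 + U(-10)))*(278 + 1791) = (-1703/(-354) + (-1096 + (960 - 4*(-10)² + 4*(-10))))*(278 + 1791) = (-1703*(-1/354) + (-1096 + (960 - 4*100 - 40)))*2069 = (1703/354 + (-1096 + (960 - 400 - 40)))*2069 = (1703/354 + (-1096 + 520))*2069 = (1703/354 - 576)*2069 = -202201/354*2069 = -418353869/354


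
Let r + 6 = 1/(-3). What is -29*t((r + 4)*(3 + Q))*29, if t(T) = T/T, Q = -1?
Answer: -841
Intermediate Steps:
r = -19/3 (r = -6 + 1/(-3) = -6 - 1/3 = -19/3 ≈ -6.3333)
t(T) = 1
-29*t((r + 4)*(3 + Q))*29 = -29*1*29 = -29*29 = -841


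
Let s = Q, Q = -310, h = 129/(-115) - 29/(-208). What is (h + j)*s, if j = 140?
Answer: -103084393/2392 ≈ -43096.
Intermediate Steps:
h = -23497/23920 (h = 129*(-1/115) - 29*(-1/208) = -129/115 + 29/208 = -23497/23920 ≈ -0.98232)
s = -310
(h + j)*s = (-23497/23920 + 140)*(-310) = (3325303/23920)*(-310) = -103084393/2392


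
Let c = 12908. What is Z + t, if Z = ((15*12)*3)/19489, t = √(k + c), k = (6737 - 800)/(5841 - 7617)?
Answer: 540/19489 + √282663609/148 ≈ 113.63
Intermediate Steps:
k = -1979/592 (k = 5937/(-1776) = 5937*(-1/1776) = -1979/592 ≈ -3.3429)
t = √282663609/148 (t = √(-1979/592 + 12908) = √(7639557/592) = √282663609/148 ≈ 113.60)
Z = 540/19489 (Z = (180*3)*(1/19489) = 540*(1/19489) = 540/19489 ≈ 0.027708)
Z + t = 540/19489 + √282663609/148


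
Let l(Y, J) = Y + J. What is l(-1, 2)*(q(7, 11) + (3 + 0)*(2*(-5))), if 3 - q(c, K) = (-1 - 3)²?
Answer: -43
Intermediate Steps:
l(Y, J) = J + Y
q(c, K) = -13 (q(c, K) = 3 - (-1 - 3)² = 3 - 1*(-4)² = 3 - 1*16 = 3 - 16 = -13)
l(-1, 2)*(q(7, 11) + (3 + 0)*(2*(-5))) = (2 - 1)*(-13 + (3 + 0)*(2*(-5))) = 1*(-13 + 3*(-10)) = 1*(-13 - 30) = 1*(-43) = -43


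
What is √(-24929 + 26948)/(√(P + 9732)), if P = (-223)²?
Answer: √120051759/59461 ≈ 0.18427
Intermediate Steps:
P = 49729
√(-24929 + 26948)/(√(P + 9732)) = √(-24929 + 26948)/(√(49729 + 9732)) = √2019/(√59461) = √2019*(√59461/59461) = √120051759/59461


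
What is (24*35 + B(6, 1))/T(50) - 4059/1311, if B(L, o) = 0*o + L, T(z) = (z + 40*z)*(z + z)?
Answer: -138497649/44792500 ≈ -3.0920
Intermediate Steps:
T(z) = 82*z² (T(z) = (41*z)*(2*z) = 82*z²)
B(L, o) = L (B(L, o) = 0 + L = L)
(24*35 + B(6, 1))/T(50) - 4059/1311 = (24*35 + 6)/((82*50²)) - 4059/1311 = (840 + 6)/((82*2500)) - 4059*1/1311 = 846/205000 - 1353/437 = 846*(1/205000) - 1353/437 = 423/102500 - 1353/437 = -138497649/44792500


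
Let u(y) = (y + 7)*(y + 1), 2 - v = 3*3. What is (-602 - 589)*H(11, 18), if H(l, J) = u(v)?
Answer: 0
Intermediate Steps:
v = -7 (v = 2 - 3*3 = 2 - 1*9 = 2 - 9 = -7)
u(y) = (1 + y)*(7 + y) (u(y) = (7 + y)*(1 + y) = (1 + y)*(7 + y))
H(l, J) = 0 (H(l, J) = 7 + (-7)² + 8*(-7) = 7 + 49 - 56 = 0)
(-602 - 589)*H(11, 18) = (-602 - 589)*0 = -1191*0 = 0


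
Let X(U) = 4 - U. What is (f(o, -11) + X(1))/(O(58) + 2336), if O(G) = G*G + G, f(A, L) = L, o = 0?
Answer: -4/2879 ≈ -0.0013894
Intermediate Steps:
O(G) = G + G² (O(G) = G² + G = G + G²)
(f(o, -11) + X(1))/(O(58) + 2336) = (-11 + (4 - 1*1))/(58*(1 + 58) + 2336) = (-11 + (4 - 1))/(58*59 + 2336) = (-11 + 3)/(3422 + 2336) = -8/5758 = -8*1/5758 = -4/2879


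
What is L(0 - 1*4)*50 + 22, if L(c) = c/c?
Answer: 72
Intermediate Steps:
L(c) = 1
L(0 - 1*4)*50 + 22 = 1*50 + 22 = 50 + 22 = 72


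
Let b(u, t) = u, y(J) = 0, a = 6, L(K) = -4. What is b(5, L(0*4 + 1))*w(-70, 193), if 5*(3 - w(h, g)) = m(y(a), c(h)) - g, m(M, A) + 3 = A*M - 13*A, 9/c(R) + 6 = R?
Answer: 15919/76 ≈ 209.46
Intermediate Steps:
c(R) = 9/(-6 + R)
m(M, A) = -3 - 13*A + A*M (m(M, A) = -3 + (A*M - 13*A) = -3 + (-13*A + A*M) = -3 - 13*A + A*M)
w(h, g) = 18/5 + g/5 + 117/(5*(-6 + h)) (w(h, g) = 3 - ((-3 - 117/(-6 + h) + (9/(-6 + h))*0) - g)/5 = 3 - ((-3 - 117/(-6 + h) + 0) - g)/5 = 3 - ((-3 - 117/(-6 + h)) - g)/5 = 3 - (-3 - g - 117/(-6 + h))/5 = 3 + (3/5 + g/5 + 117/(5*(-6 + h))) = 18/5 + g/5 + 117/(5*(-6 + h)))
b(5, L(0*4 + 1))*w(-70, 193) = 5*((117 + (-6 - 70)*(18 + 193))/(5*(-6 - 70))) = 5*((1/5)*(117 - 76*211)/(-76)) = 5*((1/5)*(-1/76)*(117 - 16036)) = 5*((1/5)*(-1/76)*(-15919)) = 5*(15919/380) = 15919/76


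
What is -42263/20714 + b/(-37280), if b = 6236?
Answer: -213092143/96527240 ≈ -2.2076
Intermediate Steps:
-42263/20714 + b/(-37280) = -42263/20714 + 6236/(-37280) = -42263*1/20714 + 6236*(-1/37280) = -42263/20714 - 1559/9320 = -213092143/96527240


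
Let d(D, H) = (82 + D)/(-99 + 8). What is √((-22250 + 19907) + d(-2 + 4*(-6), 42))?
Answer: I*√396071/13 ≈ 48.411*I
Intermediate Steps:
d(D, H) = -82/91 - D/91 (d(D, H) = (82 + D)/(-91) = (82 + D)*(-1/91) = -82/91 - D/91)
√((-22250 + 19907) + d(-2 + 4*(-6), 42)) = √((-22250 + 19907) + (-82/91 - (-2 + 4*(-6))/91)) = √(-2343 + (-82/91 - (-2 - 24)/91)) = √(-2343 + (-82/91 - 1/91*(-26))) = √(-2343 + (-82/91 + 2/7)) = √(-2343 - 8/13) = √(-30467/13) = I*√396071/13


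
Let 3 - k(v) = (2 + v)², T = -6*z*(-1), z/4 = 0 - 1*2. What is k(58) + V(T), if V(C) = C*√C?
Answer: -3597 - 192*I*√3 ≈ -3597.0 - 332.55*I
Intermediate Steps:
z = -8 (z = 4*(0 - 1*2) = 4*(0 - 2) = 4*(-2) = -8)
T = -48 (T = -6*(-8)*(-1) = 48*(-1) = -48)
k(v) = 3 - (2 + v)²
V(C) = C^(3/2)
k(58) + V(T) = (3 - (2 + 58)²) + (-48)^(3/2) = (3 - 1*60²) - 192*I*√3 = (3 - 1*3600) - 192*I*√3 = (3 - 3600) - 192*I*√3 = -3597 - 192*I*√3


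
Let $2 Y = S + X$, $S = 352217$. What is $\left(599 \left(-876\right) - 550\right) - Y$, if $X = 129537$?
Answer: $-766151$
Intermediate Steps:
$Y = 240877$ ($Y = \frac{352217 + 129537}{2} = \frac{1}{2} \cdot 481754 = 240877$)
$\left(599 \left(-876\right) - 550\right) - Y = \left(599 \left(-876\right) - 550\right) - 240877 = \left(-524724 - 550\right) - 240877 = -525274 - 240877 = -766151$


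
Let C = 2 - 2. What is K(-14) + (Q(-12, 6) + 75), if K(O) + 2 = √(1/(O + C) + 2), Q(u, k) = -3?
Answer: 70 + 3*√42/14 ≈ 71.389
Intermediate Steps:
C = 0
K(O) = -2 + √(2 + 1/O) (K(O) = -2 + √(1/(O + 0) + 2) = -2 + √(1/O + 2) = -2 + √(2 + 1/O))
K(-14) + (Q(-12, 6) + 75) = (-2 + √(2 + 1/(-14))) + (-3 + 75) = (-2 + √(2 - 1/14)) + 72 = (-2 + √(27/14)) + 72 = (-2 + 3*√42/14) + 72 = 70 + 3*√42/14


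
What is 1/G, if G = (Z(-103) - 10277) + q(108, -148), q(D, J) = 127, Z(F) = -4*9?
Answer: -1/10186 ≈ -9.8174e-5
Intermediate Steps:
Z(F) = -36
G = -10186 (G = (-36 - 10277) + 127 = -10313 + 127 = -10186)
1/G = 1/(-10186) = -1/10186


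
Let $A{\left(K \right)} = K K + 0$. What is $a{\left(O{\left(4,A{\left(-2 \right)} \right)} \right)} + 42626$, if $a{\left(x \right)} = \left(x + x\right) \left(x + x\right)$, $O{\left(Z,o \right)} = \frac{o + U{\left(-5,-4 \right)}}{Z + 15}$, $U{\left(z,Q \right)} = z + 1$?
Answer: $42626$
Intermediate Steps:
$A{\left(K \right)} = K^{2}$ ($A{\left(K \right)} = K^{2} + 0 = K^{2}$)
$U{\left(z,Q \right)} = 1 + z$
$O{\left(Z,o \right)} = \frac{-4 + o}{15 + Z}$ ($O{\left(Z,o \right)} = \frac{o + \left(1 - 5\right)}{Z + 15} = \frac{o - 4}{15 + Z} = \frac{-4 + o}{15 + Z}$)
$a{\left(x \right)} = 4 x^{2}$ ($a{\left(x \right)} = 2 x 2 x = 4 x^{2}$)
$a{\left(O{\left(4,A{\left(-2 \right)} \right)} \right)} + 42626 = 4 \left(\frac{-4 + \left(-2\right)^{2}}{15 + 4}\right)^{2} + 42626 = 4 \left(\frac{-4 + 4}{19}\right)^{2} + 42626 = 4 \left(\frac{1}{19} \cdot 0\right)^{2} + 42626 = 4 \cdot 0^{2} + 42626 = 4 \cdot 0 + 42626 = 0 + 42626 = 42626$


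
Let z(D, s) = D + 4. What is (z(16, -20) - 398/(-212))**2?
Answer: 5377761/11236 ≈ 478.62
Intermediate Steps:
z(D, s) = 4 + D
(z(16, -20) - 398/(-212))**2 = ((4 + 16) - 398/(-212))**2 = (20 - 398*(-1/212))**2 = (20 + 199/106)**2 = (2319/106)**2 = 5377761/11236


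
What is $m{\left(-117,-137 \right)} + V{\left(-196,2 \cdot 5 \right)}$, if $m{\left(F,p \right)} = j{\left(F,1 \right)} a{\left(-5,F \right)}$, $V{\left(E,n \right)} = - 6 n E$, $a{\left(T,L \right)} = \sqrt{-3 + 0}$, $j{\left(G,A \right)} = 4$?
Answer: $11760 + 4 i \sqrt{3} \approx 11760.0 + 6.9282 i$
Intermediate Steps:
$a{\left(T,L \right)} = i \sqrt{3}$ ($a{\left(T,L \right)} = \sqrt{-3} = i \sqrt{3}$)
$V{\left(E,n \right)} = - 6 E n$
$m{\left(F,p \right)} = 4 i \sqrt{3}$
$m{\left(-117,-137 \right)} + V{\left(-196,2 \cdot 5 \right)} = 4 i \sqrt{3} - - 1176 \cdot 2 \cdot 5 = 4 i \sqrt{3} - \left(-1176\right) 10 = 4 i \sqrt{3} + 11760 = 11760 + 4 i \sqrt{3}$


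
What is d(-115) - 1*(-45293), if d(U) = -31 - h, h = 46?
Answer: 45216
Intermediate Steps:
d(U) = -77 (d(U) = -31 - 1*46 = -31 - 46 = -77)
d(-115) - 1*(-45293) = -77 - 1*(-45293) = -77 + 45293 = 45216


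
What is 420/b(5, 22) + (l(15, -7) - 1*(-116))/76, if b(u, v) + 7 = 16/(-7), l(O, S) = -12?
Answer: -10834/247 ≈ -43.862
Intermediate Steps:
b(u, v) = -65/7 (b(u, v) = -7 + 16/(-7) = -7 + 16*(-1/7) = -7 - 16/7 = -65/7)
420/b(5, 22) + (l(15, -7) - 1*(-116))/76 = 420/(-65/7) + (-12 - 1*(-116))/76 = 420*(-7/65) + (-12 + 116)*(1/76) = -588/13 + 104*(1/76) = -588/13 + 26/19 = -10834/247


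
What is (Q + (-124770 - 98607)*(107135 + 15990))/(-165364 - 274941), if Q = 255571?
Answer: 27503037554/440305 ≈ 62464.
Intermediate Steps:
(Q + (-124770 - 98607)*(107135 + 15990))/(-165364 - 274941) = (255571 + (-124770 - 98607)*(107135 + 15990))/(-165364 - 274941) = (255571 - 223377*123125)/(-440305) = (255571 - 27503293125)*(-1/440305) = -27503037554*(-1/440305) = 27503037554/440305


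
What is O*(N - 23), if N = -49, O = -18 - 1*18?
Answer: 2592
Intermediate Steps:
O = -36 (O = -18 - 18 = -36)
O*(N - 23) = -36*(-49 - 23) = -36*(-72) = 2592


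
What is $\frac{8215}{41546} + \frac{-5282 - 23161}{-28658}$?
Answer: $\frac{354279587}{297656317} \approx 1.1902$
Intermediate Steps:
$\frac{8215}{41546} + \frac{-5282 - 23161}{-28658} = 8215 \cdot \frac{1}{41546} + \left(-5282 - 23161\right) \left(- \frac{1}{28658}\right) = \frac{8215}{41546} - - \frac{28443}{28658} = \frac{8215}{41546} + \frac{28443}{28658} = \frac{354279587}{297656317}$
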